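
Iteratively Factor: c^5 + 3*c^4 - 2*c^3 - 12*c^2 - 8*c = (c)*(c^4 + 3*c^3 - 2*c^2 - 12*c - 8) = c*(c + 1)*(c^3 + 2*c^2 - 4*c - 8) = c*(c + 1)*(c + 2)*(c^2 - 4) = c*(c + 1)*(c + 2)^2*(c - 2)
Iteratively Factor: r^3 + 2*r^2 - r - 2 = (r - 1)*(r^2 + 3*r + 2) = (r - 1)*(r + 2)*(r + 1)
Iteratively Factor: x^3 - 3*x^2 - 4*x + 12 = (x - 2)*(x^2 - x - 6) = (x - 2)*(x + 2)*(x - 3)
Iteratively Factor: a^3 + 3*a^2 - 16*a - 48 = (a - 4)*(a^2 + 7*a + 12) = (a - 4)*(a + 4)*(a + 3)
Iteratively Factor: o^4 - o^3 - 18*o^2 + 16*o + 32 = (o - 2)*(o^3 + o^2 - 16*o - 16) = (o - 4)*(o - 2)*(o^2 + 5*o + 4) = (o - 4)*(o - 2)*(o + 1)*(o + 4)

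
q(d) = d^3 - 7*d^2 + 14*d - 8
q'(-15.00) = 899.00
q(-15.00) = -5168.00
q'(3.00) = -1.00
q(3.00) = -2.00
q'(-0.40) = 20.08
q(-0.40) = -14.78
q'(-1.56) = 43.14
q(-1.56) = -50.67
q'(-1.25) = 36.19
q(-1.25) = -38.39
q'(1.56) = -0.54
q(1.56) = 0.60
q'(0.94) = 3.49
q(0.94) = -0.19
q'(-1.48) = 41.29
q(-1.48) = -47.29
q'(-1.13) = 33.65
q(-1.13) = -34.20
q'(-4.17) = 124.55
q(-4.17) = -260.61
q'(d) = 3*d^2 - 14*d + 14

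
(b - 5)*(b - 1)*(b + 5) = b^3 - b^2 - 25*b + 25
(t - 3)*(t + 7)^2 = t^3 + 11*t^2 + 7*t - 147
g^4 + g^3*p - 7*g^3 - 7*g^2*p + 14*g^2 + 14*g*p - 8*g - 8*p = (g - 4)*(g - 2)*(g - 1)*(g + p)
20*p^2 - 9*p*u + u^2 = (-5*p + u)*(-4*p + u)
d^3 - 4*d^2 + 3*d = d*(d - 3)*(d - 1)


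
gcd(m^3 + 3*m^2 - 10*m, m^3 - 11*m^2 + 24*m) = m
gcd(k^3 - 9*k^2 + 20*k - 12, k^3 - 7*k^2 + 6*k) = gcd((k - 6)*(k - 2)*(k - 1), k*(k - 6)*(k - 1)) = k^2 - 7*k + 6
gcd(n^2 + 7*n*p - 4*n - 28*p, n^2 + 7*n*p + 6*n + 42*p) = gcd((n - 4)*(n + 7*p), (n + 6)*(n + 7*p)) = n + 7*p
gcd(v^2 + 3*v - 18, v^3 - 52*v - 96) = v + 6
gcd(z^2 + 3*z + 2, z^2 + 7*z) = 1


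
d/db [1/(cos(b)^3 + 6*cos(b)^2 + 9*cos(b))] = 3*(sin(b)/cos(b)^2 + tan(b))/(cos(b) + 3)^3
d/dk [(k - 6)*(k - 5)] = 2*k - 11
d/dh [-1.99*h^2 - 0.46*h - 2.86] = -3.98*h - 0.46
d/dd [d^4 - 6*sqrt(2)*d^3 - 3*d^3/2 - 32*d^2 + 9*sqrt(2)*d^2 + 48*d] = 4*d^3 - 18*sqrt(2)*d^2 - 9*d^2/2 - 64*d + 18*sqrt(2)*d + 48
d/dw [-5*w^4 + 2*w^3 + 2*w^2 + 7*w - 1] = -20*w^3 + 6*w^2 + 4*w + 7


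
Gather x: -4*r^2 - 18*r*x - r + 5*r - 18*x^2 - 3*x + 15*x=-4*r^2 + 4*r - 18*x^2 + x*(12 - 18*r)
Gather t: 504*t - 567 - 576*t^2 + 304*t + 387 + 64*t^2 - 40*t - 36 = -512*t^2 + 768*t - 216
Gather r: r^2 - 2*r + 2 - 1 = r^2 - 2*r + 1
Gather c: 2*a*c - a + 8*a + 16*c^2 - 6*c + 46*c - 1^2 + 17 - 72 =7*a + 16*c^2 + c*(2*a + 40) - 56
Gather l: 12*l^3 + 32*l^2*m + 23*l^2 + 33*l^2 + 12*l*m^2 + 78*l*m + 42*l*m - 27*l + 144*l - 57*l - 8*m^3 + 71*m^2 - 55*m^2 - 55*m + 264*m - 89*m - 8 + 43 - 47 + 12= 12*l^3 + l^2*(32*m + 56) + l*(12*m^2 + 120*m + 60) - 8*m^3 + 16*m^2 + 120*m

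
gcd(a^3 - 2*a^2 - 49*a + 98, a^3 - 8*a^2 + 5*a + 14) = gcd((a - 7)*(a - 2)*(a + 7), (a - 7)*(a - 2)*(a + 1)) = a^2 - 9*a + 14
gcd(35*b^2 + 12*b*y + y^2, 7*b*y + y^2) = 7*b + y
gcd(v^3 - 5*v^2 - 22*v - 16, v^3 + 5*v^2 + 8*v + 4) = v^2 + 3*v + 2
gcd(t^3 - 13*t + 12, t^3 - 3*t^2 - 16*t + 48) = t^2 + t - 12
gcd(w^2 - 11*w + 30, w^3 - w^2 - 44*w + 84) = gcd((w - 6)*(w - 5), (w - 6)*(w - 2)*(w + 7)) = w - 6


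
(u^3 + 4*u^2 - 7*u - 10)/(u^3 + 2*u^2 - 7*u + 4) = (u^3 + 4*u^2 - 7*u - 10)/(u^3 + 2*u^2 - 7*u + 4)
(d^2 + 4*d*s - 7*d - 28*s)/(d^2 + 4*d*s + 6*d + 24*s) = (d - 7)/(d + 6)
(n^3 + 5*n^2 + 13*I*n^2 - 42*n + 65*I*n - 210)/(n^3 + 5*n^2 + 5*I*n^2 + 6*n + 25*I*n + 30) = (n + 7*I)/(n - I)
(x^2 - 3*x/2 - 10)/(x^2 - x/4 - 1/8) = 4*(-2*x^2 + 3*x + 20)/(-8*x^2 + 2*x + 1)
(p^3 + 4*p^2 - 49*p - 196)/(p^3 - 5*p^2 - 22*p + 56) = (p + 7)/(p - 2)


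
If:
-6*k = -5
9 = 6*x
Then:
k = 5/6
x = 3/2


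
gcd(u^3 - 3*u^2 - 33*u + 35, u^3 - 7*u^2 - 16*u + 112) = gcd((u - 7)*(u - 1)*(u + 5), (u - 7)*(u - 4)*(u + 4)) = u - 7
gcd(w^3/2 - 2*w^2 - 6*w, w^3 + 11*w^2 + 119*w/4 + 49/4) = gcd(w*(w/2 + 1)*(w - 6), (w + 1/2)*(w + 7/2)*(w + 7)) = 1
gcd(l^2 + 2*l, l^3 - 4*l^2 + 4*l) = l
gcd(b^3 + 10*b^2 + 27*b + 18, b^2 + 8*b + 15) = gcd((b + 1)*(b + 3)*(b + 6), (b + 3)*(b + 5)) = b + 3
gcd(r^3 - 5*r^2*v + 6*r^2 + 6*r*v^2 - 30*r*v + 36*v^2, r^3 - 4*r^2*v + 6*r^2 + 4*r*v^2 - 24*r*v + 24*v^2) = r^2 - 2*r*v + 6*r - 12*v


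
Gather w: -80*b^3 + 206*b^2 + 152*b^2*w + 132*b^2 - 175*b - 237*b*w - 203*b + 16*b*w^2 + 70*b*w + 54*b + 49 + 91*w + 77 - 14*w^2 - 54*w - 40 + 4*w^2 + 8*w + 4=-80*b^3 + 338*b^2 - 324*b + w^2*(16*b - 10) + w*(152*b^2 - 167*b + 45) + 90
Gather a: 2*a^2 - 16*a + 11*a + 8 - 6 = 2*a^2 - 5*a + 2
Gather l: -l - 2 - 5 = -l - 7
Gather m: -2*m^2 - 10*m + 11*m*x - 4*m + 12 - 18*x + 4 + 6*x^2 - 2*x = -2*m^2 + m*(11*x - 14) + 6*x^2 - 20*x + 16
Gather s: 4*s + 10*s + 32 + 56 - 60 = 14*s + 28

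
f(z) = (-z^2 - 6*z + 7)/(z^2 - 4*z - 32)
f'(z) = (4 - 2*z)*(-z^2 - 6*z + 7)/(z^2 - 4*z - 32)^2 + (-2*z - 6)/(z^2 - 4*z - 32)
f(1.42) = 0.10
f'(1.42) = 0.24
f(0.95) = -0.01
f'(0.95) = 0.23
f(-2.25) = -0.86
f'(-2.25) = 0.49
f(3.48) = 0.77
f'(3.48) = 0.45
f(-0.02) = -0.22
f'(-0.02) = 0.21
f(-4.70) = 1.47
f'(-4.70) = 2.61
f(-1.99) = -0.75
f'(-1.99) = 0.40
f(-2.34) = -0.91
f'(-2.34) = 0.54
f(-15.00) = -0.51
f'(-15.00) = 0.03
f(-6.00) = 0.25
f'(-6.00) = 0.36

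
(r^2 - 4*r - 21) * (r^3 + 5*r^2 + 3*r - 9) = r^5 + r^4 - 38*r^3 - 126*r^2 - 27*r + 189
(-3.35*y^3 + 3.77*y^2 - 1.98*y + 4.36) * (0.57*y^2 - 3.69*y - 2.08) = -1.9095*y^5 + 14.5104*y^4 - 8.0719*y^3 + 1.9498*y^2 - 11.97*y - 9.0688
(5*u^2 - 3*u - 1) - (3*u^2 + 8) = 2*u^2 - 3*u - 9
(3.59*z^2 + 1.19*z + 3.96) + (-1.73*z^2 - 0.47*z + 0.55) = 1.86*z^2 + 0.72*z + 4.51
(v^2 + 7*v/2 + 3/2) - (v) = v^2 + 5*v/2 + 3/2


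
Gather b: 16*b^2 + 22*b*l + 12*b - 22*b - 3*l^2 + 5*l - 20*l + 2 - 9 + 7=16*b^2 + b*(22*l - 10) - 3*l^2 - 15*l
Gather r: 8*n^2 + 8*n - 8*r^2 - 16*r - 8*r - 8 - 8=8*n^2 + 8*n - 8*r^2 - 24*r - 16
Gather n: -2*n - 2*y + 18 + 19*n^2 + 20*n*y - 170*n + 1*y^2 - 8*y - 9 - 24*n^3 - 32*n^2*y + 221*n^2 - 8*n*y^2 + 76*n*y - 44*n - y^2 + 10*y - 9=-24*n^3 + n^2*(240 - 32*y) + n*(-8*y^2 + 96*y - 216)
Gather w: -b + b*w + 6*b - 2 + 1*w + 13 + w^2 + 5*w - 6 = 5*b + w^2 + w*(b + 6) + 5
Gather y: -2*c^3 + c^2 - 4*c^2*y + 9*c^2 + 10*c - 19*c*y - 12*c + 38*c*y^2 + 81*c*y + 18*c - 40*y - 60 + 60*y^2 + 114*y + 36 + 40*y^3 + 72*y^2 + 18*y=-2*c^3 + 10*c^2 + 16*c + 40*y^3 + y^2*(38*c + 132) + y*(-4*c^2 + 62*c + 92) - 24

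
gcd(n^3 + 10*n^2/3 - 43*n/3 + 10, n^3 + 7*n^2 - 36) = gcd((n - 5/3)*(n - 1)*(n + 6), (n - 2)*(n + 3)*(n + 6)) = n + 6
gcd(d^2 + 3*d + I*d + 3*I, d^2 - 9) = d + 3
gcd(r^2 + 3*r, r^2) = r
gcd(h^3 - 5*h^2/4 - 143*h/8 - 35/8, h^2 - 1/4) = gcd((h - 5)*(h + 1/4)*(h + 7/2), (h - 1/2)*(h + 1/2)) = 1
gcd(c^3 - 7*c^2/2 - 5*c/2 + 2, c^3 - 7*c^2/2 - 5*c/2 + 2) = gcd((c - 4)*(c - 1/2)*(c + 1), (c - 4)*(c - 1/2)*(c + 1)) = c^3 - 7*c^2/2 - 5*c/2 + 2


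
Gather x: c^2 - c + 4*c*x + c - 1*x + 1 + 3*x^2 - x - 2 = c^2 + 3*x^2 + x*(4*c - 2) - 1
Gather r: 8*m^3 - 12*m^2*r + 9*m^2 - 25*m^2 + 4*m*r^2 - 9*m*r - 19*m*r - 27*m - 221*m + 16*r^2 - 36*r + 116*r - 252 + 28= 8*m^3 - 16*m^2 - 248*m + r^2*(4*m + 16) + r*(-12*m^2 - 28*m + 80) - 224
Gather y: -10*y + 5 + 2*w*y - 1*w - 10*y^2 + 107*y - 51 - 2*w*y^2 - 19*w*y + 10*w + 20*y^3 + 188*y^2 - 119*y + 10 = 9*w + 20*y^3 + y^2*(178 - 2*w) + y*(-17*w - 22) - 36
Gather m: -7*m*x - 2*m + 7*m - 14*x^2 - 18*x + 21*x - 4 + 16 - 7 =m*(5 - 7*x) - 14*x^2 + 3*x + 5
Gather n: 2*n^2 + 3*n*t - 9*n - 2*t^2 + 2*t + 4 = 2*n^2 + n*(3*t - 9) - 2*t^2 + 2*t + 4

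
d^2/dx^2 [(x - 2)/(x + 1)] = -6/(x + 1)^3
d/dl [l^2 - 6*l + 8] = 2*l - 6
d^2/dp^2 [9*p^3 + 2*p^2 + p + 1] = 54*p + 4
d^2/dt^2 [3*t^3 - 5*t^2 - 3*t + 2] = 18*t - 10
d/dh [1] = 0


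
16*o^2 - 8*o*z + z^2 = (-4*o + z)^2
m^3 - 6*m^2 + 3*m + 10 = (m - 5)*(m - 2)*(m + 1)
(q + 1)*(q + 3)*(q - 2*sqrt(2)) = q^3 - 2*sqrt(2)*q^2 + 4*q^2 - 8*sqrt(2)*q + 3*q - 6*sqrt(2)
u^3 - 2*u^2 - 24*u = u*(u - 6)*(u + 4)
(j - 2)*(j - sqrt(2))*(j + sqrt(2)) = j^3 - 2*j^2 - 2*j + 4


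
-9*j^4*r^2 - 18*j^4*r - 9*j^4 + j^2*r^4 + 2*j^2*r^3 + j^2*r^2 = (-3*j + r)*(3*j + r)*(j*r + j)^2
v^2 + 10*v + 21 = (v + 3)*(v + 7)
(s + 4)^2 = s^2 + 8*s + 16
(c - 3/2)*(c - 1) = c^2 - 5*c/2 + 3/2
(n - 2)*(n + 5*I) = n^2 - 2*n + 5*I*n - 10*I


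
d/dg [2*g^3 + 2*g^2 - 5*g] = 6*g^2 + 4*g - 5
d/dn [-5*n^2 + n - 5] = 1 - 10*n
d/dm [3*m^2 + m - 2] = 6*m + 1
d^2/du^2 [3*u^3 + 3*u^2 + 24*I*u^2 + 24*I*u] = 18*u + 6 + 48*I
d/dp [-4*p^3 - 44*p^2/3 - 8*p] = -12*p^2 - 88*p/3 - 8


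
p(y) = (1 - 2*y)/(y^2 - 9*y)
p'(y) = (1 - 2*y)*(9 - 2*y)/(y^2 - 9*y)^2 - 2/(y^2 - 9*y)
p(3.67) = 0.32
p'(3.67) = 0.07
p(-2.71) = 0.20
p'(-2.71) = 0.03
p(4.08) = 0.36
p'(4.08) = 0.08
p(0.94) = 0.12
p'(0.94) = 0.15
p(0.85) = 0.10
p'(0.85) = 0.18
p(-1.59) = 0.25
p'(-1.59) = 0.06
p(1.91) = 0.21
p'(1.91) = 0.07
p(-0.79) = 0.33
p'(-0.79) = 0.20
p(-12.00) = 0.10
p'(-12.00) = 0.01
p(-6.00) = 0.14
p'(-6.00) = 0.01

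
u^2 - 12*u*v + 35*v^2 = (u - 7*v)*(u - 5*v)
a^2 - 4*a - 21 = (a - 7)*(a + 3)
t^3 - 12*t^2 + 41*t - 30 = (t - 6)*(t - 5)*(t - 1)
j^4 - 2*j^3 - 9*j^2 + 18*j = j*(j - 3)*(j - 2)*(j + 3)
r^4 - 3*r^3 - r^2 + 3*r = r*(r - 3)*(r - 1)*(r + 1)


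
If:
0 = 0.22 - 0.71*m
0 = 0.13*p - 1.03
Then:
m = 0.31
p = 7.92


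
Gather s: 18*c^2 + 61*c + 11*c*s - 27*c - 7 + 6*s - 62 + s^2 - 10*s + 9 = 18*c^2 + 34*c + s^2 + s*(11*c - 4) - 60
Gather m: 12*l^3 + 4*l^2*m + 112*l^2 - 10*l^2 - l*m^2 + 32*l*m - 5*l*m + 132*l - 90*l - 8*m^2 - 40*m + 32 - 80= 12*l^3 + 102*l^2 + 42*l + m^2*(-l - 8) + m*(4*l^2 + 27*l - 40) - 48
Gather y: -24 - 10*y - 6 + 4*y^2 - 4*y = 4*y^2 - 14*y - 30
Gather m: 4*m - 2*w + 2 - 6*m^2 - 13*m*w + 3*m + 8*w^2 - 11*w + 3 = -6*m^2 + m*(7 - 13*w) + 8*w^2 - 13*w + 5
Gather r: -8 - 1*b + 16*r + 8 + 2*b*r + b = r*(2*b + 16)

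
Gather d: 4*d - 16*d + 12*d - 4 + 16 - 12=0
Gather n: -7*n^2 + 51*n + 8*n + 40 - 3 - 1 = -7*n^2 + 59*n + 36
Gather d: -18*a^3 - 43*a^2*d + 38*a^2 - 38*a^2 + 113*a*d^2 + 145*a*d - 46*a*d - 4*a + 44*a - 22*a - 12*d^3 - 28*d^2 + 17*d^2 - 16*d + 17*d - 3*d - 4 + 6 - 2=-18*a^3 + 18*a - 12*d^3 + d^2*(113*a - 11) + d*(-43*a^2 + 99*a - 2)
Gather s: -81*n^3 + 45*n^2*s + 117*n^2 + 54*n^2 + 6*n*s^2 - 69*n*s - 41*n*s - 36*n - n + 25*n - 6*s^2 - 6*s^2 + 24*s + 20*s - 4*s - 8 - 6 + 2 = -81*n^3 + 171*n^2 - 12*n + s^2*(6*n - 12) + s*(45*n^2 - 110*n + 40) - 12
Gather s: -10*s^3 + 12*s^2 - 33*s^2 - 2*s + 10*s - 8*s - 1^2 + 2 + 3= -10*s^3 - 21*s^2 + 4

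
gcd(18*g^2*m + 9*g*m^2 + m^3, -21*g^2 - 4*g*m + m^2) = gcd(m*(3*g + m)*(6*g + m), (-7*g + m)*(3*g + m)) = 3*g + m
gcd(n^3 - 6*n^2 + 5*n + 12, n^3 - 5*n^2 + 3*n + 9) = n^2 - 2*n - 3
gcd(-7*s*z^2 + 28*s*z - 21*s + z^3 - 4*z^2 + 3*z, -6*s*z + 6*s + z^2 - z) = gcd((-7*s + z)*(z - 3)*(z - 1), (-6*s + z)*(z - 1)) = z - 1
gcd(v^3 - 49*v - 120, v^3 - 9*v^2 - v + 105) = v + 3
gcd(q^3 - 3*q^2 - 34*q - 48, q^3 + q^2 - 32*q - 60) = q + 2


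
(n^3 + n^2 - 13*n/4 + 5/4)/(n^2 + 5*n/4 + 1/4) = (4*n^3 + 4*n^2 - 13*n + 5)/(4*n^2 + 5*n + 1)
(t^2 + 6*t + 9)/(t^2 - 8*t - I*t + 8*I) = (t^2 + 6*t + 9)/(t^2 - 8*t - I*t + 8*I)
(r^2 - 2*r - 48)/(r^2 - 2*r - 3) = (-r^2 + 2*r + 48)/(-r^2 + 2*r + 3)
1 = 1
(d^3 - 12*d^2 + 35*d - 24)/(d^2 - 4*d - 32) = (d^2 - 4*d + 3)/(d + 4)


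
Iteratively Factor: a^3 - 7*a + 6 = (a + 3)*(a^2 - 3*a + 2) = (a - 2)*(a + 3)*(a - 1)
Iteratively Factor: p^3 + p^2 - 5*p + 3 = (p + 3)*(p^2 - 2*p + 1) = (p - 1)*(p + 3)*(p - 1)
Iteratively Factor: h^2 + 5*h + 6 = (h + 2)*(h + 3)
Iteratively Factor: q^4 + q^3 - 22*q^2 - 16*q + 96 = (q + 3)*(q^3 - 2*q^2 - 16*q + 32) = (q - 4)*(q + 3)*(q^2 + 2*q - 8) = (q - 4)*(q - 2)*(q + 3)*(q + 4)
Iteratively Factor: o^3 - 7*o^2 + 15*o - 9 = (o - 1)*(o^2 - 6*o + 9) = (o - 3)*(o - 1)*(o - 3)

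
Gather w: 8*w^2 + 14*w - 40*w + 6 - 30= 8*w^2 - 26*w - 24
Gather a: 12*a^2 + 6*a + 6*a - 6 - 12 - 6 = 12*a^2 + 12*a - 24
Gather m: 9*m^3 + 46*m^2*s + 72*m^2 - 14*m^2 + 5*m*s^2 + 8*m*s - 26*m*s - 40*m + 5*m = 9*m^3 + m^2*(46*s + 58) + m*(5*s^2 - 18*s - 35)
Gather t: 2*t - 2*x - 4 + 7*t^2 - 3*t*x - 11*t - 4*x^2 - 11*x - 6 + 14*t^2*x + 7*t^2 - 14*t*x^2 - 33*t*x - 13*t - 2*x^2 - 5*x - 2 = t^2*(14*x + 14) + t*(-14*x^2 - 36*x - 22) - 6*x^2 - 18*x - 12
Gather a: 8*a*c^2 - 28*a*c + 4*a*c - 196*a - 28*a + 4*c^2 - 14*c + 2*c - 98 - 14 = a*(8*c^2 - 24*c - 224) + 4*c^2 - 12*c - 112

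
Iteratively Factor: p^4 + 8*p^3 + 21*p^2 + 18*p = (p + 3)*(p^3 + 5*p^2 + 6*p) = p*(p + 3)*(p^2 + 5*p + 6) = p*(p + 3)^2*(p + 2)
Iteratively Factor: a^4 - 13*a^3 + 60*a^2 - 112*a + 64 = (a - 4)*(a^3 - 9*a^2 + 24*a - 16) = (a - 4)^2*(a^2 - 5*a + 4) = (a - 4)^3*(a - 1)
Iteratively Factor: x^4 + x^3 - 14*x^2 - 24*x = (x - 4)*(x^3 + 5*x^2 + 6*x) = x*(x - 4)*(x^2 + 5*x + 6) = x*(x - 4)*(x + 2)*(x + 3)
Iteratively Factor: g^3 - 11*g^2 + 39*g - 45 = (g - 5)*(g^2 - 6*g + 9) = (g - 5)*(g - 3)*(g - 3)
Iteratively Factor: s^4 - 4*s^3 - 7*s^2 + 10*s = (s - 1)*(s^3 - 3*s^2 - 10*s) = (s - 1)*(s + 2)*(s^2 - 5*s) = s*(s - 1)*(s + 2)*(s - 5)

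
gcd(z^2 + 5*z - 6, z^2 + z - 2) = z - 1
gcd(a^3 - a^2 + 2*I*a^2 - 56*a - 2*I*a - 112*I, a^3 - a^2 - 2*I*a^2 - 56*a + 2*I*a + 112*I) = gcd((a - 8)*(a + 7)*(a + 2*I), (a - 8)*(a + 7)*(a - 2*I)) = a^2 - a - 56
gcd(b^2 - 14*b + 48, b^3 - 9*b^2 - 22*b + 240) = b^2 - 14*b + 48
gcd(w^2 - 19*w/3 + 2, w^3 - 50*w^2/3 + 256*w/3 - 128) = w - 6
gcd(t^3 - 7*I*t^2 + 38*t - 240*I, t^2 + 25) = t - 5*I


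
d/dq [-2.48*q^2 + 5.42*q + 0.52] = 5.42 - 4.96*q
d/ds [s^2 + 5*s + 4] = 2*s + 5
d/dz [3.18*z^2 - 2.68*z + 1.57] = 6.36*z - 2.68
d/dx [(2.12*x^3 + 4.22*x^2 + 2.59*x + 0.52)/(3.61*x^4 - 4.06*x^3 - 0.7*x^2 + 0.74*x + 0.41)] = (-7.6532*x^6 - 30.4684*x^5 - 12.4005*x^4 + 16.6596*x^3 + 13.877*x^2 + 4.1884*x + 0.6771)/(13.0321*x^8 - 29.3132*x^7 + 11.4296*x^6 + 11.0268*x^5 - 2.5586*x^4 - 4.3652*x^3 - 0.0264*x^2 + 0.6068*x + 0.1681)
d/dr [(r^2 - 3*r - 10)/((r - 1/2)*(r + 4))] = 2*(13*r^2 + 32*r + 82)/(4*r^4 + 28*r^3 + 33*r^2 - 56*r + 16)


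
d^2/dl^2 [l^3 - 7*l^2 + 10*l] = 6*l - 14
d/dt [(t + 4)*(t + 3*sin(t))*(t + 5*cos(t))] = -(t + 4)*(t + 3*sin(t))*(5*sin(t) - 1) + (t + 4)*(t + 5*cos(t))*(3*cos(t) + 1) + (t + 3*sin(t))*(t + 5*cos(t))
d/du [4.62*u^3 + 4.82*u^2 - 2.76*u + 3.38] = 13.86*u^2 + 9.64*u - 2.76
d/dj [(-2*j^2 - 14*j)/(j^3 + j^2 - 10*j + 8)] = 2*(j^4 + 14*j^3 + 17*j^2 - 16*j - 56)/(j^6 + 2*j^5 - 19*j^4 - 4*j^3 + 116*j^2 - 160*j + 64)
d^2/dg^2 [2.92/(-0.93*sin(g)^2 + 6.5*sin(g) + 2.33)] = (-10.102032*sin(g)^4 + 52.9542*sin(g)^3 - 133.526344*sin(g)^2 - 61.685*sin(g) + 259.394696)/(-0.93*sin(g)^2 + 6.5*sin(g) + 2.33)^3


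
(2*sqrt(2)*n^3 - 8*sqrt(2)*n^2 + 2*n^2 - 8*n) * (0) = 0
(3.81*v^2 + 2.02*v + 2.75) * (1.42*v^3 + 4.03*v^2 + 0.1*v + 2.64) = 5.4102*v^5 + 18.2227*v^4 + 12.4266*v^3 + 21.3429*v^2 + 5.6078*v + 7.26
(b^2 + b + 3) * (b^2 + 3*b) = b^4 + 4*b^3 + 6*b^2 + 9*b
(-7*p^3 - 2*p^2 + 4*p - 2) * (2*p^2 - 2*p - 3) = -14*p^5 + 10*p^4 + 33*p^3 - 6*p^2 - 8*p + 6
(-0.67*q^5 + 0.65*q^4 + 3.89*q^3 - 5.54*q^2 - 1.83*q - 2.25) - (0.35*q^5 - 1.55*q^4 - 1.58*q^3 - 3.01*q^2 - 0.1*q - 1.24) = -1.02*q^5 + 2.2*q^4 + 5.47*q^3 - 2.53*q^2 - 1.73*q - 1.01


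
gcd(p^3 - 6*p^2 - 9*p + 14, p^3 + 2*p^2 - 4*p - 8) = p + 2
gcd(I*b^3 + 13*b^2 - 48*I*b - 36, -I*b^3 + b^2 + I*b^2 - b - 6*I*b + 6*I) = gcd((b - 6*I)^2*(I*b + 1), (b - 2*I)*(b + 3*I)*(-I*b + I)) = 1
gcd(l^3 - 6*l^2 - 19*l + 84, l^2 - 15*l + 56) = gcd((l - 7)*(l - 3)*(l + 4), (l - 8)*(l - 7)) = l - 7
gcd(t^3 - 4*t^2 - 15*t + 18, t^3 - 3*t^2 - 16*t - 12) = t - 6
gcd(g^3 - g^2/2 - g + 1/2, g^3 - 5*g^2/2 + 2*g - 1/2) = g^2 - 3*g/2 + 1/2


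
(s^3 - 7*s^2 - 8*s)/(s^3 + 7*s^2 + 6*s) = (s - 8)/(s + 6)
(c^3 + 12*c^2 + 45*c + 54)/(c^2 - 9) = (c^2 + 9*c + 18)/(c - 3)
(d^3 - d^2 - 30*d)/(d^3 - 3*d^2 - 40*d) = (d - 6)/(d - 8)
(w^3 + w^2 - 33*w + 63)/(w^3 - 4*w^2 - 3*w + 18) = (w + 7)/(w + 2)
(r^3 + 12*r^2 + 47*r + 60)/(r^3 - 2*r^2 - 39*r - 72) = (r^2 + 9*r + 20)/(r^2 - 5*r - 24)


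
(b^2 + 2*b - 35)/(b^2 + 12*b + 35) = (b - 5)/(b + 5)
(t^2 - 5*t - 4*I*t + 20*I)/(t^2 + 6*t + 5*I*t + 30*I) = (t^2 - t*(5 + 4*I) + 20*I)/(t^2 + t*(6 + 5*I) + 30*I)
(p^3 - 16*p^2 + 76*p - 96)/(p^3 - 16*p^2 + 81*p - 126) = (p^2 - 10*p + 16)/(p^2 - 10*p + 21)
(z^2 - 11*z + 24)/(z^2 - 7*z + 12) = (z - 8)/(z - 4)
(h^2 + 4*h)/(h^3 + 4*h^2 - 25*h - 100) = h/(h^2 - 25)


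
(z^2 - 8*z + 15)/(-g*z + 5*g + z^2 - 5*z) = (z - 3)/(-g + z)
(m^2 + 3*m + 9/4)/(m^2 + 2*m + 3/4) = (2*m + 3)/(2*m + 1)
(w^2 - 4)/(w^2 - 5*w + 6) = (w + 2)/(w - 3)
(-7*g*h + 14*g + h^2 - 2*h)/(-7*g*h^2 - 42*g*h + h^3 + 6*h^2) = (h - 2)/(h*(h + 6))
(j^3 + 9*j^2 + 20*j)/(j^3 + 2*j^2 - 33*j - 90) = j*(j + 4)/(j^2 - 3*j - 18)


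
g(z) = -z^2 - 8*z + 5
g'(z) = -2*z - 8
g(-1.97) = 16.88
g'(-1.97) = -4.06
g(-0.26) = 7.01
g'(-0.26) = -7.48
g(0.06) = 4.52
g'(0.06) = -8.12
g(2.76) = -24.70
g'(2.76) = -13.52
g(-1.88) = 16.51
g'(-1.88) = -4.24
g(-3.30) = 20.51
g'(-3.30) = -1.40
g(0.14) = 3.86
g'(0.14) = -8.28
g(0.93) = -3.30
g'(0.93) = -9.86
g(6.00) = -79.00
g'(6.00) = -20.00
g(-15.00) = -100.00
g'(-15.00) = 22.00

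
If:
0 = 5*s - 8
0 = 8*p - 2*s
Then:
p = 2/5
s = 8/5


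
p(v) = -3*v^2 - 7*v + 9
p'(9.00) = -61.00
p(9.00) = -297.00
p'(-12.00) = 65.00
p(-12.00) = -339.00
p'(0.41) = -9.46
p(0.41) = 5.63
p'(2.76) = -23.56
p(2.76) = -33.17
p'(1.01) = -13.06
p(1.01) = -1.13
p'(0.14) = -7.84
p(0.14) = 7.96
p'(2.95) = -24.70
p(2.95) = -37.76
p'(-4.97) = 22.82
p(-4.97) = -30.31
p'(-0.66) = -3.04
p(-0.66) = 12.31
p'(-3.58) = 14.48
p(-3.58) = -4.39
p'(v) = -6*v - 7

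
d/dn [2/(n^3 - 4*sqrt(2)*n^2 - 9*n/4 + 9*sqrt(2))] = 8*(-12*n^2 + 32*sqrt(2)*n + 9)/(4*n^3 - 16*sqrt(2)*n^2 - 9*n + 36*sqrt(2))^2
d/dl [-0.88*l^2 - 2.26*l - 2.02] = -1.76*l - 2.26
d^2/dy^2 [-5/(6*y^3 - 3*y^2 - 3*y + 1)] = 30*((6*y - 1)*(6*y^3 - 3*y^2 - 3*y + 1) - 3*(-6*y^2 + 2*y + 1)^2)/(6*y^3 - 3*y^2 - 3*y + 1)^3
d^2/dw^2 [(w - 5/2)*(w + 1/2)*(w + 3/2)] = 6*w - 1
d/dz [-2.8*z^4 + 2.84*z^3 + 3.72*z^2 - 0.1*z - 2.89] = -11.2*z^3 + 8.52*z^2 + 7.44*z - 0.1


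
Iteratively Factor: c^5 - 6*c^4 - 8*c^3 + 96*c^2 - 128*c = (c - 4)*(c^4 - 2*c^3 - 16*c^2 + 32*c) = (c - 4)*(c + 4)*(c^3 - 6*c^2 + 8*c) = (c - 4)^2*(c + 4)*(c^2 - 2*c) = (c - 4)^2*(c - 2)*(c + 4)*(c)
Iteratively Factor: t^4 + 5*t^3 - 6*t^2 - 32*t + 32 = (t + 4)*(t^3 + t^2 - 10*t + 8) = (t + 4)^2*(t^2 - 3*t + 2) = (t - 2)*(t + 4)^2*(t - 1)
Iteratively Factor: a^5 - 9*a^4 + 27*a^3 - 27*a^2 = (a - 3)*(a^4 - 6*a^3 + 9*a^2) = a*(a - 3)*(a^3 - 6*a^2 + 9*a) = a*(a - 3)^2*(a^2 - 3*a) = a^2*(a - 3)^2*(a - 3)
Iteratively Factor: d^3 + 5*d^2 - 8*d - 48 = (d + 4)*(d^2 + d - 12) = (d + 4)^2*(d - 3)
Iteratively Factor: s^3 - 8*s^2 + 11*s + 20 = (s - 5)*(s^2 - 3*s - 4) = (s - 5)*(s - 4)*(s + 1)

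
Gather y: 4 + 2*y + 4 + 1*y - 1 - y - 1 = 2*y + 6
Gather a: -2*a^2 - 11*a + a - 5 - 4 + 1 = -2*a^2 - 10*a - 8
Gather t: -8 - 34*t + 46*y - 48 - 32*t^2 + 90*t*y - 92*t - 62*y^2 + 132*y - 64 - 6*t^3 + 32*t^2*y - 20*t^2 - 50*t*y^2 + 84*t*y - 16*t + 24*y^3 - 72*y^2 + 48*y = -6*t^3 + t^2*(32*y - 52) + t*(-50*y^2 + 174*y - 142) + 24*y^3 - 134*y^2 + 226*y - 120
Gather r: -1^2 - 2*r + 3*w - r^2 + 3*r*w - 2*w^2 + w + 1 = -r^2 + r*(3*w - 2) - 2*w^2 + 4*w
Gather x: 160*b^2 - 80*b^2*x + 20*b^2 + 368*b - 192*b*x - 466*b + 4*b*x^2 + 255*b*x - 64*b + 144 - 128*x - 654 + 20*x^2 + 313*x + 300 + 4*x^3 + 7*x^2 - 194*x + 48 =180*b^2 - 162*b + 4*x^3 + x^2*(4*b + 27) + x*(-80*b^2 + 63*b - 9) - 162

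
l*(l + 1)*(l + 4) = l^3 + 5*l^2 + 4*l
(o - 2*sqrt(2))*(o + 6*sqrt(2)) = o^2 + 4*sqrt(2)*o - 24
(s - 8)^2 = s^2 - 16*s + 64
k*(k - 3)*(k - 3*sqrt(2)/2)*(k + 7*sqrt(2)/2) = k^4 - 3*k^3 + 2*sqrt(2)*k^3 - 21*k^2/2 - 6*sqrt(2)*k^2 + 63*k/2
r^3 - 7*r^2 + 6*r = r*(r - 6)*(r - 1)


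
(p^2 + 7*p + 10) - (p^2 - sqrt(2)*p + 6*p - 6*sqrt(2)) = p + sqrt(2)*p + 6*sqrt(2) + 10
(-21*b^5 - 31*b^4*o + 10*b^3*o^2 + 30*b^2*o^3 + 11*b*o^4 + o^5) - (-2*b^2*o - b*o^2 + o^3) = -21*b^5 - 31*b^4*o + 10*b^3*o^2 + 30*b^2*o^3 + 2*b^2*o + 11*b*o^4 + b*o^2 + o^5 - o^3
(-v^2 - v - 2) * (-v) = v^3 + v^2 + 2*v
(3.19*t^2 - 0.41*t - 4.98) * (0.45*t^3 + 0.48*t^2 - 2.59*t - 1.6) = 1.4355*t^5 + 1.3467*t^4 - 10.6999*t^3 - 6.4325*t^2 + 13.5542*t + 7.968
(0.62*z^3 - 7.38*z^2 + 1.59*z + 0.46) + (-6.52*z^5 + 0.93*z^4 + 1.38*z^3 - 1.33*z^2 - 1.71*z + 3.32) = -6.52*z^5 + 0.93*z^4 + 2.0*z^3 - 8.71*z^2 - 0.12*z + 3.78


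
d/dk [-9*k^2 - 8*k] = -18*k - 8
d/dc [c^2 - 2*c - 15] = 2*c - 2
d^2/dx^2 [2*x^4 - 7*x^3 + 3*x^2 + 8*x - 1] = 24*x^2 - 42*x + 6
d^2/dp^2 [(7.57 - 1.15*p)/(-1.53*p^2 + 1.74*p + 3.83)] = ((27.1662 - 10.557*p)*(-1.53*p^2 + 1.74*p + 3.83) - (1.15*p - 7.57)*(3.06*p - 1.74)*(6.12*p - 3.48))/(-1.53*p^2 + 1.74*p + 3.83)^3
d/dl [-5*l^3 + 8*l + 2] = 8 - 15*l^2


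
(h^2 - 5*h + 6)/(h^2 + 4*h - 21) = (h - 2)/(h + 7)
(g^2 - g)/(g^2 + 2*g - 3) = g/(g + 3)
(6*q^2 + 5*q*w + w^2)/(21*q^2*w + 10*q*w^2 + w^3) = (2*q + w)/(w*(7*q + w))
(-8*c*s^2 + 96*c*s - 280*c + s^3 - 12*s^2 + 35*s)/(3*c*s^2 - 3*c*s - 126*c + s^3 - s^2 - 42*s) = (-8*c*s + 40*c + s^2 - 5*s)/(3*c*s + 18*c + s^2 + 6*s)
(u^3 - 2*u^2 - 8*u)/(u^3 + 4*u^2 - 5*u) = (u^2 - 2*u - 8)/(u^2 + 4*u - 5)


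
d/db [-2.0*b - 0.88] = -2.00000000000000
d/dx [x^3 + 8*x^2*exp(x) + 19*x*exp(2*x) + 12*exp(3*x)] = 8*x^2*exp(x) + 3*x^2 + 38*x*exp(2*x) + 16*x*exp(x) + 36*exp(3*x) + 19*exp(2*x)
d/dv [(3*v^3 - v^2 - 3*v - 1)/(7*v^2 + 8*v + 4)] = (21*v^4 + 48*v^3 + 49*v^2 + 6*v - 4)/(49*v^4 + 112*v^3 + 120*v^2 + 64*v + 16)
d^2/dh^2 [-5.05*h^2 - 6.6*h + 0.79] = -10.1000000000000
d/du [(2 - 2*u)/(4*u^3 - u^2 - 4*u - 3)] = 2*(-4*u^3 + u^2 + 4*u - 2*(u - 1)*(-6*u^2 + u + 2) + 3)/(-4*u^3 + u^2 + 4*u + 3)^2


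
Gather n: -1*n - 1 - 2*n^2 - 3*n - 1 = -2*n^2 - 4*n - 2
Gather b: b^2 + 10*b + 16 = b^2 + 10*b + 16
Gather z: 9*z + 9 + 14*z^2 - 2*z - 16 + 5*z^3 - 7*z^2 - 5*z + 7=5*z^3 + 7*z^2 + 2*z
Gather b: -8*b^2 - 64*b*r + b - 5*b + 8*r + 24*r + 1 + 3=-8*b^2 + b*(-64*r - 4) + 32*r + 4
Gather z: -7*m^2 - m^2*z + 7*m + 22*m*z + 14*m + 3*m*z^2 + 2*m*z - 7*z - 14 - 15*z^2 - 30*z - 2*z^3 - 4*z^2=-7*m^2 + 21*m - 2*z^3 + z^2*(3*m - 19) + z*(-m^2 + 24*m - 37) - 14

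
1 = 1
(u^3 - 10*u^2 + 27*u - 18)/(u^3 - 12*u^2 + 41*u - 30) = (u - 3)/(u - 5)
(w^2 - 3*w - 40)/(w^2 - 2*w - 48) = (w + 5)/(w + 6)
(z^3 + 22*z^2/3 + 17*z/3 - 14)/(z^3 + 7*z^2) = (3*z^3 + 22*z^2 + 17*z - 42)/(3*z^2*(z + 7))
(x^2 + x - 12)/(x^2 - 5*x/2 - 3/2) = 2*(x + 4)/(2*x + 1)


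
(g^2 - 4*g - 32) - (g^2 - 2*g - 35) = 3 - 2*g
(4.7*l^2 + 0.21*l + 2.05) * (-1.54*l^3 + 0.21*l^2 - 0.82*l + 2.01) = -7.238*l^5 + 0.6636*l^4 - 6.9669*l^3 + 9.7053*l^2 - 1.2589*l + 4.1205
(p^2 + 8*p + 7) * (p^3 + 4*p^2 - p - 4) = p^5 + 12*p^4 + 38*p^3 + 16*p^2 - 39*p - 28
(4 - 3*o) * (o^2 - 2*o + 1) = -3*o^3 + 10*o^2 - 11*o + 4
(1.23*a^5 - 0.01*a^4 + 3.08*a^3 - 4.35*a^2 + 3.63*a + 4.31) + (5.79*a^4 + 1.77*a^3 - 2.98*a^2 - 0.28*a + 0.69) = 1.23*a^5 + 5.78*a^4 + 4.85*a^3 - 7.33*a^2 + 3.35*a + 5.0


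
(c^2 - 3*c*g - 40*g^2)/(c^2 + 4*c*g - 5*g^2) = (c - 8*g)/(c - g)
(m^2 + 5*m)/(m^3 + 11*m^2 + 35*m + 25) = m/(m^2 + 6*m + 5)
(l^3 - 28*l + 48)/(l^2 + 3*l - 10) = (l^2 + 2*l - 24)/(l + 5)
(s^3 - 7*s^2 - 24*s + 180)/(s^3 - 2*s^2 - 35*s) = (s^2 - 12*s + 36)/(s*(s - 7))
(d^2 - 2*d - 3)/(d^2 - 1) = (d - 3)/(d - 1)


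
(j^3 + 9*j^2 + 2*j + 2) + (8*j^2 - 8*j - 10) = j^3 + 17*j^2 - 6*j - 8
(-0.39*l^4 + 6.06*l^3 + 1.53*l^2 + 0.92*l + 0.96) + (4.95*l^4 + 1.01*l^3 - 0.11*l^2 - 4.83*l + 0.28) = 4.56*l^4 + 7.07*l^3 + 1.42*l^2 - 3.91*l + 1.24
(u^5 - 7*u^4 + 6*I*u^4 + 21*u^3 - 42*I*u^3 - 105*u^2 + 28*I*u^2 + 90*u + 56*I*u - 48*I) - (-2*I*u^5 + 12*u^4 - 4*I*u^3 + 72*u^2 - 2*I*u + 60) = u^5 + 2*I*u^5 - 19*u^4 + 6*I*u^4 + 21*u^3 - 38*I*u^3 - 177*u^2 + 28*I*u^2 + 90*u + 58*I*u - 60 - 48*I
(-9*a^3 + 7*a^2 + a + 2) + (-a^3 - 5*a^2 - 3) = -10*a^3 + 2*a^2 + a - 1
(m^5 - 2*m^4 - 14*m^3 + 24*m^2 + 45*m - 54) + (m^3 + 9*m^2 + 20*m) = m^5 - 2*m^4 - 13*m^3 + 33*m^2 + 65*m - 54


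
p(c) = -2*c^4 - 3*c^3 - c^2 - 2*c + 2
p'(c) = -8*c^3 - 9*c^2 - 2*c - 2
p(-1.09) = 4.05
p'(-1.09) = -0.15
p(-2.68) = -45.25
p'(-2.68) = 92.71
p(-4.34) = -472.48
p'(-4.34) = 491.13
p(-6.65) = -3057.94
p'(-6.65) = 1965.93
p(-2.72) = -49.06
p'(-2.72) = 97.84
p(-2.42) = -25.09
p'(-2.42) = 63.51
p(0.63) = -0.72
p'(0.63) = -8.83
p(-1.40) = 3.39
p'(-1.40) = 5.11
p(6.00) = -3286.00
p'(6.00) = -2066.00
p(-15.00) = -91318.00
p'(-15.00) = 25003.00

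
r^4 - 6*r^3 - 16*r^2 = r^2*(r - 8)*(r + 2)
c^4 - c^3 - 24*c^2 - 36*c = c*(c - 6)*(c + 2)*(c + 3)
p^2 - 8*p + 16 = (p - 4)^2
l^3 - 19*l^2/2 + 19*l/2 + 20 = (l - 8)*(l - 5/2)*(l + 1)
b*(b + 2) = b^2 + 2*b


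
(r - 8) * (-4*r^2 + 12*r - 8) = -4*r^3 + 44*r^2 - 104*r + 64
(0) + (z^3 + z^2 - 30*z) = z^3 + z^2 - 30*z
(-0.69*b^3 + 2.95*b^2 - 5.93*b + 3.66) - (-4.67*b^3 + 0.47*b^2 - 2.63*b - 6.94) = 3.98*b^3 + 2.48*b^2 - 3.3*b + 10.6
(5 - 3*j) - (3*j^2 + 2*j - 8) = -3*j^2 - 5*j + 13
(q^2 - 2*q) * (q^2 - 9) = q^4 - 2*q^3 - 9*q^2 + 18*q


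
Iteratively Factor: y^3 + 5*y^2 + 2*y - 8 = (y + 2)*(y^2 + 3*y - 4) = (y + 2)*(y + 4)*(y - 1)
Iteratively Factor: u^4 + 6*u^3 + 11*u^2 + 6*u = (u + 1)*(u^3 + 5*u^2 + 6*u) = u*(u + 1)*(u^2 + 5*u + 6) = u*(u + 1)*(u + 3)*(u + 2)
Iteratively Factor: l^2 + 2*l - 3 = (l - 1)*(l + 3)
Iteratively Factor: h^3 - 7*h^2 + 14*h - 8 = (h - 2)*(h^2 - 5*h + 4) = (h - 2)*(h - 1)*(h - 4)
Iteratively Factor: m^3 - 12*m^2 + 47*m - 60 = (m - 3)*(m^2 - 9*m + 20) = (m - 4)*(m - 3)*(m - 5)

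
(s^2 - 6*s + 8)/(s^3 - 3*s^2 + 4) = (s - 4)/(s^2 - s - 2)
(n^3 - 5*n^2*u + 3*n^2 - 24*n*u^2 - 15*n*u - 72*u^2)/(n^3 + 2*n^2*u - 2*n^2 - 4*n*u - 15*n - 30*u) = (n^2 - 5*n*u - 24*u^2)/(n^2 + 2*n*u - 5*n - 10*u)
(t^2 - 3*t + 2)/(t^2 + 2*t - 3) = (t - 2)/(t + 3)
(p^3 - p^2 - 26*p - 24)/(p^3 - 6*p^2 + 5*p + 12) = (p^2 - 2*p - 24)/(p^2 - 7*p + 12)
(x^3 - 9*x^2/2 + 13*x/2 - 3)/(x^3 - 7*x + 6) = (x - 3/2)/(x + 3)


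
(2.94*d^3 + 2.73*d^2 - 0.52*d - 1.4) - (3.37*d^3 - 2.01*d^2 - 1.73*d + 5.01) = -0.43*d^3 + 4.74*d^2 + 1.21*d - 6.41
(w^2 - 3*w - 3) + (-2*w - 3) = w^2 - 5*w - 6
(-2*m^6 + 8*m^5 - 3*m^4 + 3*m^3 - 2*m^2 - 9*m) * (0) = 0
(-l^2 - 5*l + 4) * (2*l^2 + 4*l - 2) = -2*l^4 - 14*l^3 - 10*l^2 + 26*l - 8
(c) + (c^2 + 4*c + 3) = c^2 + 5*c + 3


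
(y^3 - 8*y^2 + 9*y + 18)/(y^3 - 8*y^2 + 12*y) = (y^2 - 2*y - 3)/(y*(y - 2))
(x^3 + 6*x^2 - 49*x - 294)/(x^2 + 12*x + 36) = (x^2 - 49)/(x + 6)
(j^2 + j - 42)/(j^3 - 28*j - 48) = (j + 7)/(j^2 + 6*j + 8)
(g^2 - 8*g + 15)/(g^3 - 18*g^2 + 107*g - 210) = (g - 3)/(g^2 - 13*g + 42)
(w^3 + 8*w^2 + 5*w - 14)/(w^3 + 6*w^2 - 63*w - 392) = (w^2 + w - 2)/(w^2 - w - 56)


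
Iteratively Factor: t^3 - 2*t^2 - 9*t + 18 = (t - 3)*(t^2 + t - 6) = (t - 3)*(t + 3)*(t - 2)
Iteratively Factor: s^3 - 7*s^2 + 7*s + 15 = (s - 3)*(s^2 - 4*s - 5) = (s - 3)*(s + 1)*(s - 5)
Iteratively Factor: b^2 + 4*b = (b + 4)*(b)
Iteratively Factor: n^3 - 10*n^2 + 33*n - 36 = (n - 4)*(n^2 - 6*n + 9) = (n - 4)*(n - 3)*(n - 3)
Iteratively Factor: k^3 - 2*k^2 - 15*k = (k + 3)*(k^2 - 5*k) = (k - 5)*(k + 3)*(k)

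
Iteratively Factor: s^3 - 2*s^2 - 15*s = (s)*(s^2 - 2*s - 15) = s*(s - 5)*(s + 3)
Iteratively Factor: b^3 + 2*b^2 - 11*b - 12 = (b + 4)*(b^2 - 2*b - 3) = (b - 3)*(b + 4)*(b + 1)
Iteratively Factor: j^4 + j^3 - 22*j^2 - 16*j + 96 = (j + 4)*(j^3 - 3*j^2 - 10*j + 24) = (j - 4)*(j + 4)*(j^2 + j - 6) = (j - 4)*(j + 3)*(j + 4)*(j - 2)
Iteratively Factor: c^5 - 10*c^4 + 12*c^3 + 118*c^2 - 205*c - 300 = (c - 5)*(c^4 - 5*c^3 - 13*c^2 + 53*c + 60) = (c - 5)*(c - 4)*(c^3 - c^2 - 17*c - 15) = (c - 5)*(c - 4)*(c + 3)*(c^2 - 4*c - 5) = (c - 5)*(c - 4)*(c + 1)*(c + 3)*(c - 5)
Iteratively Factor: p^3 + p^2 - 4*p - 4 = (p - 2)*(p^2 + 3*p + 2) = (p - 2)*(p + 2)*(p + 1)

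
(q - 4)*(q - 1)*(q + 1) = q^3 - 4*q^2 - q + 4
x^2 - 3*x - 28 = (x - 7)*(x + 4)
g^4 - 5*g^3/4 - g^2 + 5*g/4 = g*(g - 5/4)*(g - 1)*(g + 1)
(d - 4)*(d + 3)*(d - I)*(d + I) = d^4 - d^3 - 11*d^2 - d - 12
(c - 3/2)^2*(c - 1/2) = c^3 - 7*c^2/2 + 15*c/4 - 9/8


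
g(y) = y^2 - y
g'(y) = 2*y - 1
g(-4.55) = 25.25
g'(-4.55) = -10.10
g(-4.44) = 24.15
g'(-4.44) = -9.88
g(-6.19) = 44.51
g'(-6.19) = -13.38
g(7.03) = 42.39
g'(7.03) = 13.06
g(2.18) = 2.57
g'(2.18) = 3.36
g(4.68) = 17.22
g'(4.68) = 8.36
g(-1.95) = 5.75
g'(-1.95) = -4.90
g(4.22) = 13.59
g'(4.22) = 7.44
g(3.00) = 6.00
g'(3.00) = 5.00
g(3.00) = 6.00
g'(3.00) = 5.00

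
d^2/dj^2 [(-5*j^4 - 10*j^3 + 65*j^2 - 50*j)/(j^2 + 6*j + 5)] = 10*(-j^3 - 3*j^2 - 3*j + 5)/(j^3 + 3*j^2 + 3*j + 1)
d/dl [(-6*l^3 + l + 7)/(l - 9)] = 2*(-6*l^3 + 81*l^2 - 8)/(l^2 - 18*l + 81)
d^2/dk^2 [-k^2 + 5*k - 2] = -2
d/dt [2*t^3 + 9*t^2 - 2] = 6*t*(t + 3)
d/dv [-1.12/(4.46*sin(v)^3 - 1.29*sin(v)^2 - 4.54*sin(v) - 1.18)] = (14.9856*sin(v)^2 - 2.8896*sin(v) - 5.0848)*cos(v)/(-4.46*sin(v)^3 + 1.29*sin(v)^2 + 4.54*sin(v) + 1.18)^2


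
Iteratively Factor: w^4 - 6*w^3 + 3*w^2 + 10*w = (w - 5)*(w^3 - w^2 - 2*w) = w*(w - 5)*(w^2 - w - 2) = w*(w - 5)*(w - 2)*(w + 1)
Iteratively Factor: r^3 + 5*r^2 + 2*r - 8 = (r + 4)*(r^2 + r - 2) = (r + 2)*(r + 4)*(r - 1)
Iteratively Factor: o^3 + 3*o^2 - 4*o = (o + 4)*(o^2 - o) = (o - 1)*(o + 4)*(o)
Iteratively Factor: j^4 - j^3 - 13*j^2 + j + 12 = (j + 1)*(j^3 - 2*j^2 - 11*j + 12) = (j + 1)*(j + 3)*(j^2 - 5*j + 4) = (j - 4)*(j + 1)*(j + 3)*(j - 1)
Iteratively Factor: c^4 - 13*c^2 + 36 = (c + 2)*(c^3 - 2*c^2 - 9*c + 18) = (c + 2)*(c + 3)*(c^2 - 5*c + 6) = (c - 3)*(c + 2)*(c + 3)*(c - 2)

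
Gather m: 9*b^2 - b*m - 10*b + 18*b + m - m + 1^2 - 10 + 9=9*b^2 - b*m + 8*b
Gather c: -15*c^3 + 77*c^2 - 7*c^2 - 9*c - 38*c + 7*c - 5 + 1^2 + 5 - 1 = -15*c^3 + 70*c^2 - 40*c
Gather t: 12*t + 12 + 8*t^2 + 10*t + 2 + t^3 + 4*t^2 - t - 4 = t^3 + 12*t^2 + 21*t + 10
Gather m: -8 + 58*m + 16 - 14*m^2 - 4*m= -14*m^2 + 54*m + 8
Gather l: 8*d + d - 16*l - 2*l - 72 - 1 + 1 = 9*d - 18*l - 72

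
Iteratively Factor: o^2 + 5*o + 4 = (o + 4)*(o + 1)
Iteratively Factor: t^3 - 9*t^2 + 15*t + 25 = (t - 5)*(t^2 - 4*t - 5) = (t - 5)*(t + 1)*(t - 5)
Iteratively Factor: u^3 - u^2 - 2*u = (u + 1)*(u^2 - 2*u) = u*(u + 1)*(u - 2)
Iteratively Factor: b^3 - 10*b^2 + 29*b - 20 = (b - 5)*(b^2 - 5*b + 4) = (b - 5)*(b - 1)*(b - 4)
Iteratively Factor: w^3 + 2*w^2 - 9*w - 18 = (w + 2)*(w^2 - 9) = (w - 3)*(w + 2)*(w + 3)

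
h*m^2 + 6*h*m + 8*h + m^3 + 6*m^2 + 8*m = (h + m)*(m + 2)*(m + 4)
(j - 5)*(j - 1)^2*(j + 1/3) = j^4 - 20*j^3/3 + 26*j^2/3 - 4*j/3 - 5/3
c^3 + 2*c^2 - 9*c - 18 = (c - 3)*(c + 2)*(c + 3)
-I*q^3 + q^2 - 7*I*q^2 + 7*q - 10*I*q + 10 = (q + 2)*(q + 5)*(-I*q + 1)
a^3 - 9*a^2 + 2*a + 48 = (a - 8)*(a - 3)*(a + 2)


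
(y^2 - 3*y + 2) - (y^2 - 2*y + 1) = 1 - y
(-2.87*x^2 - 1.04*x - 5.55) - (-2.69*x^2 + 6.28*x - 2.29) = -0.18*x^2 - 7.32*x - 3.26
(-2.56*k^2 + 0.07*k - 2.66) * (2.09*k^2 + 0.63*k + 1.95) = -5.3504*k^4 - 1.4665*k^3 - 10.5073*k^2 - 1.5393*k - 5.187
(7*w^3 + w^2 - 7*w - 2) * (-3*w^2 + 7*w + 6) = -21*w^5 + 46*w^4 + 70*w^3 - 37*w^2 - 56*w - 12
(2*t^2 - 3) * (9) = 18*t^2 - 27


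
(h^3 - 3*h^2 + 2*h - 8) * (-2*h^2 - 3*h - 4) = -2*h^5 + 3*h^4 + h^3 + 22*h^2 + 16*h + 32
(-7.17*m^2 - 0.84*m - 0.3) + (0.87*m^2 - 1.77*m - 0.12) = -6.3*m^2 - 2.61*m - 0.42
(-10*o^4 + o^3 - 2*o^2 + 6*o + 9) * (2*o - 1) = -20*o^5 + 12*o^4 - 5*o^3 + 14*o^2 + 12*o - 9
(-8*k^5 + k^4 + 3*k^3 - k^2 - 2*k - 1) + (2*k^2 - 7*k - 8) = -8*k^5 + k^4 + 3*k^3 + k^2 - 9*k - 9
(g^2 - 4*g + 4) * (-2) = -2*g^2 + 8*g - 8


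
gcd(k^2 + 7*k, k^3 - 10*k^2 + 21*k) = k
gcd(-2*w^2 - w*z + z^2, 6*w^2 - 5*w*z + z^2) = -2*w + z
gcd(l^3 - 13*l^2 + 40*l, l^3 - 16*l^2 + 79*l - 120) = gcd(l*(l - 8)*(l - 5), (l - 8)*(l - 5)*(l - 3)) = l^2 - 13*l + 40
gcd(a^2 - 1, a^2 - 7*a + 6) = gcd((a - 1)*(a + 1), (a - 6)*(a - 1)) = a - 1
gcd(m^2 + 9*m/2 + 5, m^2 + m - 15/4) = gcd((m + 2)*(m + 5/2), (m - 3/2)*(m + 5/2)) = m + 5/2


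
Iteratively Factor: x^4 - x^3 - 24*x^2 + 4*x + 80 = (x - 2)*(x^3 + x^2 - 22*x - 40) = (x - 2)*(x + 2)*(x^2 - x - 20) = (x - 2)*(x + 2)*(x + 4)*(x - 5)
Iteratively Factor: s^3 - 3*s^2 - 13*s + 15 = (s - 1)*(s^2 - 2*s - 15) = (s - 5)*(s - 1)*(s + 3)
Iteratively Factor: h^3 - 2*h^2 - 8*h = (h)*(h^2 - 2*h - 8) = h*(h + 2)*(h - 4)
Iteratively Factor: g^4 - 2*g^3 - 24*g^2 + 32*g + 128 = (g - 4)*(g^3 + 2*g^2 - 16*g - 32) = (g - 4)*(g + 4)*(g^2 - 2*g - 8) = (g - 4)^2*(g + 4)*(g + 2)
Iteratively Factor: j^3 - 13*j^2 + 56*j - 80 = (j - 4)*(j^2 - 9*j + 20) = (j - 5)*(j - 4)*(j - 4)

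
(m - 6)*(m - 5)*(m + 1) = m^3 - 10*m^2 + 19*m + 30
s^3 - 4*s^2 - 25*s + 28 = (s - 7)*(s - 1)*(s + 4)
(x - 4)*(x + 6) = x^2 + 2*x - 24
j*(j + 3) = j^2 + 3*j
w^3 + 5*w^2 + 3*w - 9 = (w - 1)*(w + 3)^2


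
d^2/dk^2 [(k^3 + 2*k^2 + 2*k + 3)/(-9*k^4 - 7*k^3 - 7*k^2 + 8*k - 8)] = 2*(-81*k^9 - 486*k^8 - 1161*k^7 - 3865*k^6 - 3675*k^5 - 1581*k^4 + 1150*k^3 + 2559*k^2 + 1152*k - 280)/(729*k^12 + 1701*k^11 + 3024*k^10 + 1045*k^9 + 1272*k^8 - 147*k^7 + 3919*k^6 - 936*k^5 + 1560*k^4 - 1856*k^3 + 2880*k^2 - 1536*k + 512)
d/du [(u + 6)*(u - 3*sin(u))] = u - (u + 6)*(3*cos(u) - 1) - 3*sin(u)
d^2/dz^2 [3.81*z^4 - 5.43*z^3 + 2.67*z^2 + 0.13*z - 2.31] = 45.72*z^2 - 32.58*z + 5.34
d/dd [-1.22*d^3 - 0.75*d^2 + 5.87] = d*(-3.66*d - 1.5)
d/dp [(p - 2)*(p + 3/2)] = 2*p - 1/2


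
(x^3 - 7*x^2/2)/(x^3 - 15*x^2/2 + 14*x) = x/(x - 4)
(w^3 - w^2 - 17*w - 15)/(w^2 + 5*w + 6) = (w^2 - 4*w - 5)/(w + 2)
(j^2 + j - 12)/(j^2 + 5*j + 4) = (j - 3)/(j + 1)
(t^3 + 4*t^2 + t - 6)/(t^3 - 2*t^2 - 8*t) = (t^2 + 2*t - 3)/(t*(t - 4))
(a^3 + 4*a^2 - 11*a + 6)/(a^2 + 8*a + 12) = (a^2 - 2*a + 1)/(a + 2)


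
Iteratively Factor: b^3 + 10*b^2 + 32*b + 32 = (b + 4)*(b^2 + 6*b + 8) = (b + 2)*(b + 4)*(b + 4)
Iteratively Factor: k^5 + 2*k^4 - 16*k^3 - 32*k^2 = (k)*(k^4 + 2*k^3 - 16*k^2 - 32*k) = k^2*(k^3 + 2*k^2 - 16*k - 32) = k^2*(k - 4)*(k^2 + 6*k + 8) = k^2*(k - 4)*(k + 2)*(k + 4)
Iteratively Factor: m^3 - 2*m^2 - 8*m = (m)*(m^2 - 2*m - 8) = m*(m + 2)*(m - 4)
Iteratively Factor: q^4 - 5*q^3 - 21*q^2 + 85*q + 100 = (q + 4)*(q^3 - 9*q^2 + 15*q + 25) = (q - 5)*(q + 4)*(q^2 - 4*q - 5) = (q - 5)*(q + 1)*(q + 4)*(q - 5)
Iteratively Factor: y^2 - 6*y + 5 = (y - 1)*(y - 5)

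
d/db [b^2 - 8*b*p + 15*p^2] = 2*b - 8*p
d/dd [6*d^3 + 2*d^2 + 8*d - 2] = 18*d^2 + 4*d + 8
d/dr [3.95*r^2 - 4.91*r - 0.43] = 7.9*r - 4.91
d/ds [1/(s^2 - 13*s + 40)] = (13 - 2*s)/(s^2 - 13*s + 40)^2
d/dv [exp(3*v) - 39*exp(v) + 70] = 3*(exp(2*v) - 13)*exp(v)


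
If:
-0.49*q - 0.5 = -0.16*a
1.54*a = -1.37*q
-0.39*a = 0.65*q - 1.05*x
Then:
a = 0.70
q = -0.79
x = -0.23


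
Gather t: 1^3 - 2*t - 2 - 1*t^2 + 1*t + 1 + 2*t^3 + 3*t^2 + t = 2*t^3 + 2*t^2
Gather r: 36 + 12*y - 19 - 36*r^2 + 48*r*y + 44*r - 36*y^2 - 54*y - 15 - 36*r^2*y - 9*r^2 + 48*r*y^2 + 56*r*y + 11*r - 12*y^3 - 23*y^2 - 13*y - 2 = r^2*(-36*y - 45) + r*(48*y^2 + 104*y + 55) - 12*y^3 - 59*y^2 - 55*y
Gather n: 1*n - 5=n - 5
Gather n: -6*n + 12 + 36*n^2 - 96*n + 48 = 36*n^2 - 102*n + 60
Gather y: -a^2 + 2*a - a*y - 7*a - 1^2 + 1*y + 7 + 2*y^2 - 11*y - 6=-a^2 - 5*a + 2*y^2 + y*(-a - 10)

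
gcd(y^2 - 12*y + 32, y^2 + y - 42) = 1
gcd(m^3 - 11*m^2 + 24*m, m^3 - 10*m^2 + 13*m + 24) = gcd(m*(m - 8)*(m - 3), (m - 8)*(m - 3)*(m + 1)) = m^2 - 11*m + 24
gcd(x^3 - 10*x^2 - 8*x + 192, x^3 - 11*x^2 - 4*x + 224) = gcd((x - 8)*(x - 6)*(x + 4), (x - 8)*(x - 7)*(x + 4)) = x^2 - 4*x - 32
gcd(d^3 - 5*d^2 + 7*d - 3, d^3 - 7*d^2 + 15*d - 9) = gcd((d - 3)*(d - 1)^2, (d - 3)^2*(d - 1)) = d^2 - 4*d + 3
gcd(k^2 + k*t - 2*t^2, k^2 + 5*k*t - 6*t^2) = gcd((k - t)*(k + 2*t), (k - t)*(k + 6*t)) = -k + t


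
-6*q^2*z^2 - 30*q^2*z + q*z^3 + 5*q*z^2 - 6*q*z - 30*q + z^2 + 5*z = (-6*q + z)*(z + 5)*(q*z + 1)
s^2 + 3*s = s*(s + 3)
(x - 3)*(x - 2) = x^2 - 5*x + 6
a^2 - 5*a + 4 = (a - 4)*(a - 1)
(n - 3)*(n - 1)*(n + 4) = n^3 - 13*n + 12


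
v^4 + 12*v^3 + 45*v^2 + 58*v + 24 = (v + 1)^2*(v + 4)*(v + 6)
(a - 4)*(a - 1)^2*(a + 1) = a^4 - 5*a^3 + 3*a^2 + 5*a - 4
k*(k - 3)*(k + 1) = k^3 - 2*k^2 - 3*k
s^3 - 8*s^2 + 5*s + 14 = (s - 7)*(s - 2)*(s + 1)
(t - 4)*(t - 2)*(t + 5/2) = t^3 - 7*t^2/2 - 7*t + 20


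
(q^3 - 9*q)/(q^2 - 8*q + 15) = q*(q + 3)/(q - 5)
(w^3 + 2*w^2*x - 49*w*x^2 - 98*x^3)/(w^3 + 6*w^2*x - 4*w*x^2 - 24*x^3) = (-w^2 + 49*x^2)/(-w^2 - 4*w*x + 12*x^2)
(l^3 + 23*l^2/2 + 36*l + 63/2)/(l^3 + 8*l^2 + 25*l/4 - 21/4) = 2*(l + 3)/(2*l - 1)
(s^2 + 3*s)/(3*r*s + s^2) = (s + 3)/(3*r + s)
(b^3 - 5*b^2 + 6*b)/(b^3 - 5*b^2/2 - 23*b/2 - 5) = 2*b*(-b^2 + 5*b - 6)/(-2*b^3 + 5*b^2 + 23*b + 10)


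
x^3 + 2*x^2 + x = x*(x + 1)^2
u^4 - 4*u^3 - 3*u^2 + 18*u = u*(u - 3)^2*(u + 2)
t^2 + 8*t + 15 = (t + 3)*(t + 5)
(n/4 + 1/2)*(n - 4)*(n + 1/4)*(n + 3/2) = n^4/4 - n^3/16 - 89*n^2/32 - 59*n/16 - 3/4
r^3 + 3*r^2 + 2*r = r*(r + 1)*(r + 2)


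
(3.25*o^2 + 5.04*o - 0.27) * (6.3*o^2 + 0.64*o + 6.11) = 20.475*o^4 + 33.832*o^3 + 21.3821*o^2 + 30.6216*o - 1.6497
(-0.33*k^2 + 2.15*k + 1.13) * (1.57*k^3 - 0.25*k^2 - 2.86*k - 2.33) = -0.5181*k^5 + 3.458*k^4 + 2.1804*k^3 - 5.6626*k^2 - 8.2413*k - 2.6329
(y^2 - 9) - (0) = y^2 - 9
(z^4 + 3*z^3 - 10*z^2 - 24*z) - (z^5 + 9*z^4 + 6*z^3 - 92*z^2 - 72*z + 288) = -z^5 - 8*z^4 - 3*z^3 + 82*z^2 + 48*z - 288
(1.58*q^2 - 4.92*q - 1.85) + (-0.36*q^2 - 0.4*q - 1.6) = 1.22*q^2 - 5.32*q - 3.45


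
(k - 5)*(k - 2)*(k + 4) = k^3 - 3*k^2 - 18*k + 40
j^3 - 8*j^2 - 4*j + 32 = (j - 8)*(j - 2)*(j + 2)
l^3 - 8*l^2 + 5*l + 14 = (l - 7)*(l - 2)*(l + 1)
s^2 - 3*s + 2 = (s - 2)*(s - 1)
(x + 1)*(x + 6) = x^2 + 7*x + 6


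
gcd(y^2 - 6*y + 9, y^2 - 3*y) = y - 3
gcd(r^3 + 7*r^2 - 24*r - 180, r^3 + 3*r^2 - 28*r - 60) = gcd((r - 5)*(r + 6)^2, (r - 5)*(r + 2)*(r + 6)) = r^2 + r - 30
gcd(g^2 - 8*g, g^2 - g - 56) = g - 8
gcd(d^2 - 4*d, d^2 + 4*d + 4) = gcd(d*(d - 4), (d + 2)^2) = 1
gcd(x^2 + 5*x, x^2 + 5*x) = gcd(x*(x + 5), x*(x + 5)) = x^2 + 5*x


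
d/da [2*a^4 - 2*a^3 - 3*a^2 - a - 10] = 8*a^3 - 6*a^2 - 6*a - 1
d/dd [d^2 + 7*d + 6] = 2*d + 7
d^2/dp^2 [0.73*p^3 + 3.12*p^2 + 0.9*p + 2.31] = 4.38*p + 6.24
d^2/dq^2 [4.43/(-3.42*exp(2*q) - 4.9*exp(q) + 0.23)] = (-4.43*(6.84*exp(q) + 4.9)*(13.68*exp(q) + 9.8)*exp(q) + (60.6024*exp(q) + 21.707)*(3.42*exp(2*q) + 4.9*exp(q) - 0.23))*exp(q)/(3.42*exp(2*q) + 4.9*exp(q) - 0.23)^3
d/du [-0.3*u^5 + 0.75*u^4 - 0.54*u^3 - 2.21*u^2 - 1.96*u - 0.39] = -1.5*u^4 + 3.0*u^3 - 1.62*u^2 - 4.42*u - 1.96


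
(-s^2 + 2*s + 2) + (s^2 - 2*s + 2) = 4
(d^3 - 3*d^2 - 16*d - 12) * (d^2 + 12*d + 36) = d^5 + 9*d^4 - 16*d^3 - 312*d^2 - 720*d - 432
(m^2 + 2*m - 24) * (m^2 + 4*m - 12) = m^4 + 6*m^3 - 28*m^2 - 120*m + 288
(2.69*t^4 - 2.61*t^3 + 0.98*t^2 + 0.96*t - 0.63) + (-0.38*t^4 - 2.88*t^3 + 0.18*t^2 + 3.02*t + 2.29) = 2.31*t^4 - 5.49*t^3 + 1.16*t^2 + 3.98*t + 1.66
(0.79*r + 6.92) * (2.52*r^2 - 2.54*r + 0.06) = 1.9908*r^3 + 15.4318*r^2 - 17.5294*r + 0.4152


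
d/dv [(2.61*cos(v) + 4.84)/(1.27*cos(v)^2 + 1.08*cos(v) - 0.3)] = (3.3147*cos(v)^2 + 12.2936*cos(v) + 6.0102)*sin(v)/(1.6129*cos(v)^4 + 2.7432*cos(v)^3 + 0.4044*cos(v)^2 - 0.648*cos(v) + 0.09)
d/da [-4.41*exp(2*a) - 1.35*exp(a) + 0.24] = (-8.82*exp(a) - 1.35)*exp(a)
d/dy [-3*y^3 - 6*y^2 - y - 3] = -9*y^2 - 12*y - 1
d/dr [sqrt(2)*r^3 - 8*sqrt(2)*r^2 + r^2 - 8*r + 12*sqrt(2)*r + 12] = 3*sqrt(2)*r^2 - 16*sqrt(2)*r + 2*r - 8 + 12*sqrt(2)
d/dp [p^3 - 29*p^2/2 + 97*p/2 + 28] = 3*p^2 - 29*p + 97/2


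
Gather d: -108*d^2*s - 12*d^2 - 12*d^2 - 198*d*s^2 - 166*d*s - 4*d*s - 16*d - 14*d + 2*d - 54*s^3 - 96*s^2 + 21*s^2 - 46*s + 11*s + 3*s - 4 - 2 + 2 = d^2*(-108*s - 24) + d*(-198*s^2 - 170*s - 28) - 54*s^3 - 75*s^2 - 32*s - 4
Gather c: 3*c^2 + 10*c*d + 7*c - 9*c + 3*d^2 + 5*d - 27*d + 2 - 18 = 3*c^2 + c*(10*d - 2) + 3*d^2 - 22*d - 16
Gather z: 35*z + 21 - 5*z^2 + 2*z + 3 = -5*z^2 + 37*z + 24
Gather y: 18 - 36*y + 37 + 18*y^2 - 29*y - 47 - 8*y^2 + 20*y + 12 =10*y^2 - 45*y + 20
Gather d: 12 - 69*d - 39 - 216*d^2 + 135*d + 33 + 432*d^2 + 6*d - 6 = 216*d^2 + 72*d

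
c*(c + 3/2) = c^2 + 3*c/2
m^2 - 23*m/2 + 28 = (m - 8)*(m - 7/2)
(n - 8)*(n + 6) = n^2 - 2*n - 48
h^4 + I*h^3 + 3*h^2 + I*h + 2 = (h - I)^2*(h + I)*(h + 2*I)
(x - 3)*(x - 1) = x^2 - 4*x + 3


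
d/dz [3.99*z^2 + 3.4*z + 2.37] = 7.98*z + 3.4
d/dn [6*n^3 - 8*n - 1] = 18*n^2 - 8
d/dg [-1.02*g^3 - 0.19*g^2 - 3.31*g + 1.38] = -3.06*g^2 - 0.38*g - 3.31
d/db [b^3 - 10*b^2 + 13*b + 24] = 3*b^2 - 20*b + 13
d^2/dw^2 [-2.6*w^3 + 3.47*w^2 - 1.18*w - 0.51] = 6.94 - 15.6*w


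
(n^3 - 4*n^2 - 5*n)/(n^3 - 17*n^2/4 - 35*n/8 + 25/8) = 8*n*(n + 1)/(8*n^2 + 6*n - 5)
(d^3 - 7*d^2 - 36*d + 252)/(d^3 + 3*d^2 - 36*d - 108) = (d - 7)/(d + 3)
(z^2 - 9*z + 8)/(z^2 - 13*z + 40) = (z - 1)/(z - 5)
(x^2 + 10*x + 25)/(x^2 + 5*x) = (x + 5)/x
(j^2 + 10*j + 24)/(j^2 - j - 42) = (j + 4)/(j - 7)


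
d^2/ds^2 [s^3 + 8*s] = 6*s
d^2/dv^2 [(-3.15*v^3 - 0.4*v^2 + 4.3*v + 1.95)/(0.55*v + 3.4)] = (-1.90575*v^3 - 35.343*v^2 - 218.484*v - 24.15025)/(0.166375*v^3 + 3.0855*v^2 + 19.074*v + 39.304)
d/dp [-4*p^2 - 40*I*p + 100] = -8*p - 40*I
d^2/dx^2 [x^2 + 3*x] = 2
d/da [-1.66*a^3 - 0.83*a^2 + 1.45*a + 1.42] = -4.98*a^2 - 1.66*a + 1.45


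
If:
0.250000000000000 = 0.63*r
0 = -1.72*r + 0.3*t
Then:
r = 0.40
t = 2.28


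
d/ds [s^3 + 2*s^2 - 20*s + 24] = 3*s^2 + 4*s - 20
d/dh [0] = 0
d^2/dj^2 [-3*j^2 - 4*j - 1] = -6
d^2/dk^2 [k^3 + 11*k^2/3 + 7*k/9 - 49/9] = 6*k + 22/3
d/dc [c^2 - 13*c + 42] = 2*c - 13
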